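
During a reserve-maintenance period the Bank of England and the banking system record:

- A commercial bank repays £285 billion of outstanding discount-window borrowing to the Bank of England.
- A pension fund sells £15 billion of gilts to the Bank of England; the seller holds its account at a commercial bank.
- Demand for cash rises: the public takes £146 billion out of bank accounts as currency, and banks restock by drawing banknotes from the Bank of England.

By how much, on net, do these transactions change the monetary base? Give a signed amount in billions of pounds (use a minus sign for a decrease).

-£270 billion

Discount-window repayment £285 billion: Bank of England balance sheet contracts → −£285B.
Asset purchase (from non-banks) £15 billion: Bank of England balance sheet expands → +£15B.
Currency withdrawal £146 billion: just a shift between currency and reserves — both are base money → 0.
Net: −285 + 15 + 0 = -£270 billion.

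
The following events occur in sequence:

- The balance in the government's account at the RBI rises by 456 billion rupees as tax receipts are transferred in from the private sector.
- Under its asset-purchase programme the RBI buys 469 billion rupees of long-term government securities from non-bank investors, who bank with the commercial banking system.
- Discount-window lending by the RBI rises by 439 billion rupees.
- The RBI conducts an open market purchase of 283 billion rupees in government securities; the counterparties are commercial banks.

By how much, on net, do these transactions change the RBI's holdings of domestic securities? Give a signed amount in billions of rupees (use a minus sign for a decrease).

RBI balance sheet:
  Assets:      Securities +752B, Loans to banks +439B
  Liabilities: Bank reserves +735B, Government deposits +456B
So the change in the RBI's holdings of domestic securities is +752 billion.

+752 billion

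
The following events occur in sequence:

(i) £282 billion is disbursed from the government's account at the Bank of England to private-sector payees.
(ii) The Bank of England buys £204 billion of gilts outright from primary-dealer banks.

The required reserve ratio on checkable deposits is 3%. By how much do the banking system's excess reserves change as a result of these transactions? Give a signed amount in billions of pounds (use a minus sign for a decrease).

Government spending £282 billion: reserves +£282B, deposits +£282B.
OMO purchase (from banks) £204 billion: reserves +£204B, deposits 0.
Totals: Δreserves = +£486B, Δdeposits = +£282B.
Δrequired reserves = 3% × +£282B = +£8.46B.
Δexcess reserves = Δreserves − Δrequired = +£486B − (+£8.46B) = +£477.54 billion.

+£477.54 billion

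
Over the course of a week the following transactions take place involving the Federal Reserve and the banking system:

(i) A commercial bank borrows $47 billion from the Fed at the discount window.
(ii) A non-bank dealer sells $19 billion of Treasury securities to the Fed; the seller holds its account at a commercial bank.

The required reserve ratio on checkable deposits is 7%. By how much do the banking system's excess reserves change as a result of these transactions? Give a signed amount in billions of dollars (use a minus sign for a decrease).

+$64.67 billion

Discount-window loan $47 billion: reserves +$47B, deposits 0.
Asset purchase (from non-banks) $19 billion: reserves +$19B, deposits +$19B.
Totals: Δreserves = +$66B, Δdeposits = +$19B.
Δrequired reserves = 7% × +$19B = +$1.33B.
Δexcess reserves = Δreserves − Δrequired = +$66B − (+$1.33B) = +$64.67 billion.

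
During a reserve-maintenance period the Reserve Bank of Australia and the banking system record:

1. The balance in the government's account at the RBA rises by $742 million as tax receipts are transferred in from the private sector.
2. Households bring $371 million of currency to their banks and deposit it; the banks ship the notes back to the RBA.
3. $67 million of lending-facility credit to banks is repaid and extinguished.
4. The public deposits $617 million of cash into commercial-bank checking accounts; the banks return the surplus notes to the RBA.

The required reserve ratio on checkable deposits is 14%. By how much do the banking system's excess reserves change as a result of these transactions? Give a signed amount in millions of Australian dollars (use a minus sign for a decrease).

+$144.56 million

Government account inflow $742 million: reserves −$742M, deposits −$742M.
Currency deposit $371 million: reserves +$371M, deposits +$371M.
Discount-window repayment $67 million: reserves −$67M, deposits 0.
Currency deposit $617 million: reserves +$617M, deposits +$617M.
Totals: Δreserves = +$179M, Δdeposits = +$246M.
Δrequired reserves = 14% × +$246M = +$34.44M.
Δexcess reserves = Δreserves − Δrequired = +$179M − (+$34.44M) = +$144.56 million.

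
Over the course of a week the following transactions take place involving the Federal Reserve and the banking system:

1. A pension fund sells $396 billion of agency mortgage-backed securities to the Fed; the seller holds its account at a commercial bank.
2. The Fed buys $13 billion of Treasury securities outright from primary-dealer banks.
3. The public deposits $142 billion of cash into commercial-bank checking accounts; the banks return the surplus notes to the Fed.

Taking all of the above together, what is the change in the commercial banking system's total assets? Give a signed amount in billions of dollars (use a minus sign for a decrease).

Asset purchase (from non-banks) $396 billion: bank balance sheets expand → +$396B.
OMO purchase (from banks) $13 billion: just an asset swap on bank balance sheets → 0.
Currency deposit $142 billion: bank balance sheets expand → +$142B.
Net: 396 + 0 + 142 = +$538 billion.

+$538 billion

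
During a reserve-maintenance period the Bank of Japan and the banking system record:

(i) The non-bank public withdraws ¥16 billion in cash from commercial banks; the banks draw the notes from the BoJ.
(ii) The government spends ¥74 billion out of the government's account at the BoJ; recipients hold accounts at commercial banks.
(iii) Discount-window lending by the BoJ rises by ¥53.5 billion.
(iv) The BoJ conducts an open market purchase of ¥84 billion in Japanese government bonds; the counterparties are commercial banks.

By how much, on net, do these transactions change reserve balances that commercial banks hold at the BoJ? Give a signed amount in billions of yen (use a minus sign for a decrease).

Currency withdrawal ¥16 billion: banks swap reserves for currency → −¥16B.
Government spending ¥74 billion: government payments flow into bank reserve accounts → +¥74B.
Discount-window loan ¥53.5 billion: the loan is credited to the bank's reserve account → +¥53.5B.
OMO purchase (from banks) ¥84 billion: the BoJ pays by crediting reserve accounts → +¥84B.
Net: −16 + 74 + 53.5 + 84 = +¥195.5 billion.

+¥195.5 billion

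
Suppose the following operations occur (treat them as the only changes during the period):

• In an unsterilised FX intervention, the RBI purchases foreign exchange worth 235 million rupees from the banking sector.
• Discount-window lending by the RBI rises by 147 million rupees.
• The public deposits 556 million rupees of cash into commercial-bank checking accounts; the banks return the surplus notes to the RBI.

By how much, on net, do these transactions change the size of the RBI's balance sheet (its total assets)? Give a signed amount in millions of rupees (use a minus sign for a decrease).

FX purchase 235 million rupees: an RBI asset is acquired → +235M.
Discount-window loan 147 million rupees: an RBI asset is acquired → +147M.
Currency deposit 556 million rupees: only the composition of liabilities changes → 0.
Net: 235 + 147 + 0 = +382 million.

+382 million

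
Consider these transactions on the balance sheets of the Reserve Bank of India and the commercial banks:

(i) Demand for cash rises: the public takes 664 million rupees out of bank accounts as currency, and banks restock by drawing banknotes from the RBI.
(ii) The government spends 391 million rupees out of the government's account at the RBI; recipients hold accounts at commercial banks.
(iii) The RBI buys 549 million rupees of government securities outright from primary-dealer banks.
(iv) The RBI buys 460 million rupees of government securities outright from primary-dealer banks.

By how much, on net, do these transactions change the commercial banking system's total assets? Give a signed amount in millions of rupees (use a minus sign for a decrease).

Currency withdrawal 664 million rupees: bank balance sheets shrink → −664M.
Government spending 391 million rupees: bank balance sheets expand → +391M.
OMO purchase (from banks) 549 million rupees: just an asset swap on bank balance sheets → 0.
OMO purchase (from banks) 460 million rupees: just an asset swap on bank balance sheets → 0.
Net: −664 + 391 + 0 + 0 = -273 million.

-273 million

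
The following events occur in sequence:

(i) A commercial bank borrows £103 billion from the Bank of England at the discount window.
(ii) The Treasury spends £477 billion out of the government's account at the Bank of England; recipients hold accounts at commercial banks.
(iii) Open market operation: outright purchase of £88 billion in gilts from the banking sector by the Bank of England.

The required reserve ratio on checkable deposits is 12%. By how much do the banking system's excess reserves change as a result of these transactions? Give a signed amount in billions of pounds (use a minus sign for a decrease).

Discount-window loan £103 billion: reserves +£103B, deposits 0.
Government spending £477 billion: reserves +£477B, deposits +£477B.
OMO purchase (from banks) £88 billion: reserves +£88B, deposits 0.
Totals: Δreserves = +£668B, Δdeposits = +£477B.
Δrequired reserves = 12% × +£477B = +£57.24B.
Δexcess reserves = Δreserves − Δrequired = +£668B − (+£57.24B) = +£610.76 billion.

+£610.76 billion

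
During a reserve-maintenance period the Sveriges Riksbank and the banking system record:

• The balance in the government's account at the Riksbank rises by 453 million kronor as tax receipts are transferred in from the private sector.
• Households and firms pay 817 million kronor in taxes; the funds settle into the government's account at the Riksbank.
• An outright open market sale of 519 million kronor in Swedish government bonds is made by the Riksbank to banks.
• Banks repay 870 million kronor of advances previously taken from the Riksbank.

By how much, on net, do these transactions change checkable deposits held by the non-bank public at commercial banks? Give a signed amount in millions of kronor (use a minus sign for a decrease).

Riksbank balance sheet:
  Assets:      Securities −519M, Loans to banks −870M
  Liabilities: Bank reserves −2659M, Government deposits +1270M
Commercial banking system:
  Assets:      Reserves at CB −2659M, Securities +519M
  Liabilities: Checkable deposits −1270M, Borrowings from CB −870M
So the change in checkable deposits held by the non-bank public at commercial banks is -1270 million.

-1270 million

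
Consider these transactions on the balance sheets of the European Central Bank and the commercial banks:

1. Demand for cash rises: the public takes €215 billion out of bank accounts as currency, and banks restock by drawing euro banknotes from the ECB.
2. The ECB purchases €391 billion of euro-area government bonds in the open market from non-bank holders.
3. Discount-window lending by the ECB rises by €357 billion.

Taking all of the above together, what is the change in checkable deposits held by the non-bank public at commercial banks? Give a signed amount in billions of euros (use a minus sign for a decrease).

+€176 billion

Currency withdrawal €215 billion: non-bank counterparties' bank balances fall → −€215B.
Asset purchase (from non-banks) €391 billion: non-bank counterparties' bank balances rise → +€391B.
Discount-window loan €357 billion: the counterparty is a bank, so public deposits are unchanged → 0.
Net: −215 + 391 + 0 = +€176 billion.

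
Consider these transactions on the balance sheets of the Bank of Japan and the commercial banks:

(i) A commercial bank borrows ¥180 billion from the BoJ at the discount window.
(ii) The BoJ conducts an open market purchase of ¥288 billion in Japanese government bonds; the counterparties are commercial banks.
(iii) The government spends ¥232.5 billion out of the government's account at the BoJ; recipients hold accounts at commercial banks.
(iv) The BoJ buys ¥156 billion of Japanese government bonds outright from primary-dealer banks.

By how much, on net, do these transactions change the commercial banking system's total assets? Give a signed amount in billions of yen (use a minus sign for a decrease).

+¥412.5 billion

BoJ balance sheet:
  Assets:      Securities +¥444B, Loans to banks +¥180B
  Liabilities: Bank reserves +¥856.5B, Government deposits −¥232.5B
Commercial banking system:
  Assets:      Reserves at CB +¥856.5B, Securities −¥444B
  Liabilities: Checkable deposits +¥232.5B, Borrowings from CB +¥180B
Change in total bank assets = +¥412.5 billion.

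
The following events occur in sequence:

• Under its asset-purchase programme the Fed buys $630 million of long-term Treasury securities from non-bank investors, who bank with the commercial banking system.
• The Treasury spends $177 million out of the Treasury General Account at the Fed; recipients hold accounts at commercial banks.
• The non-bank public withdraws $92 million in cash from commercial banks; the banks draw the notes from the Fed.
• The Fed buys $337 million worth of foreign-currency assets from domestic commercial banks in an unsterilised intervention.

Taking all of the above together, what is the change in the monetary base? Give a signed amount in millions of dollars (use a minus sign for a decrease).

+$1144 million

Fed balance sheet:
  Assets:      Securities +$630M, Foreign assets +$337M
  Liabilities: Bank reserves +$1052M, Currency in circulation +$92M, Government deposits −$177M
Monetary base = currency + reserves: +$92M + (+$1052M) = +$1144 million.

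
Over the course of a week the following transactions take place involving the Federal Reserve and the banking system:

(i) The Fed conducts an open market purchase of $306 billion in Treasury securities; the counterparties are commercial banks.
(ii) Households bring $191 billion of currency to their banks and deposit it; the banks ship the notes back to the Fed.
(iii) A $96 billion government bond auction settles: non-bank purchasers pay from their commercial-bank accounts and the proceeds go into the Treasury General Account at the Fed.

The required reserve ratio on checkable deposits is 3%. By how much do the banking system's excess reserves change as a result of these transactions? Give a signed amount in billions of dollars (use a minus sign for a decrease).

OMO purchase (from banks) $306 billion: reserves +$306B, deposits 0.
Currency deposit $191 billion: reserves +$191B, deposits +$191B.
Government account inflow $96 billion: reserves −$96B, deposits −$96B.
Totals: Δreserves = +$401B, Δdeposits = +$95B.
Δrequired reserves = 3% × +$95B = +$2.85B.
Δexcess reserves = Δreserves − Δrequired = +$401B − (+$2.85B) = +$398.15 billion.

+$398.15 billion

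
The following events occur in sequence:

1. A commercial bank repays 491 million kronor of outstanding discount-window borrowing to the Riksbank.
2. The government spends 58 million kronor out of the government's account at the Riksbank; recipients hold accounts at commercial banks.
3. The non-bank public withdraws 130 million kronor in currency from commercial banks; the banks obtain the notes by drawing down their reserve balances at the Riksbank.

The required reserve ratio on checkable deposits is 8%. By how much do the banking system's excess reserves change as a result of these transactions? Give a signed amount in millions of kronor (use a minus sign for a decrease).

-557.24 million

Discount-window repayment 491 million kronor: reserves −491M, deposits 0.
Government spending 58 million kronor: reserves +58M, deposits +58M.
Currency withdrawal 130 million kronor: reserves −130M, deposits −130M.
Totals: Δreserves = −563M, Δdeposits = −72M.
Δrequired reserves = 8% × −72M = −5.76M.
Δexcess reserves = Δreserves − Δrequired = −563M − (−5.76M) = -557.24 million.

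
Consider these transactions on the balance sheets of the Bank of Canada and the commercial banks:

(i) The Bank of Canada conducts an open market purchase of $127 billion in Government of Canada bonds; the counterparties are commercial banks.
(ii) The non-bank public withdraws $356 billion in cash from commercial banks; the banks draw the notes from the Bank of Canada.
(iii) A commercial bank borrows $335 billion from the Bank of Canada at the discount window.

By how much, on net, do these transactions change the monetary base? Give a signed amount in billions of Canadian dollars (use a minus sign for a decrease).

+$462 billion

Bank of Canada balance sheet:
  Assets:      Securities +$127B, Loans to banks +$335B
  Liabilities: Bank reserves +$106B, Currency in circulation +$356B
Commercial banking system:
  Assets:      Reserves at CB +$106B, Securities −$127B
  Liabilities: Checkable deposits −$356B, Borrowings from CB +$335B
Monetary base = currency + reserves: +$356B + (+$106B) = +$462 billion.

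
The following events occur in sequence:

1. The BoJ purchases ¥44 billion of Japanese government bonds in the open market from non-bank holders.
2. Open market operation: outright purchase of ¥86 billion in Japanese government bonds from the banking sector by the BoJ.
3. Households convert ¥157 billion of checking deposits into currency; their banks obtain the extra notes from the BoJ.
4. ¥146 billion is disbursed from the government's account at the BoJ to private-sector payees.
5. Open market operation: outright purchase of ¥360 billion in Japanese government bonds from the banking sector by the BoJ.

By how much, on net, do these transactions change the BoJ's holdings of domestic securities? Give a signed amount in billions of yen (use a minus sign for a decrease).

+¥490 billion

BoJ balance sheet:
  Assets:      Securities +¥490B
  Liabilities: Bank reserves +¥479B, Currency in circulation +¥157B, Government deposits −¥146B
So the change in the BoJ's holdings of domestic securities is +¥490 billion.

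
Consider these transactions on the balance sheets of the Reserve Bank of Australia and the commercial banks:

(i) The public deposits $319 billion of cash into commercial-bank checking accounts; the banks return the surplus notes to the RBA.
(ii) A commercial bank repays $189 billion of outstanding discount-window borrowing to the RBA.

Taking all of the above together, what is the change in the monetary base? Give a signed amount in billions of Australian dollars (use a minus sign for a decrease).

RBA balance sheet:
  Assets:      Loans to banks −$189B
  Liabilities: Bank reserves +$130B, Currency in circulation −$319B
Monetary base = currency + reserves: −$319B + (+$130B) = -$189 billion.

-$189 billion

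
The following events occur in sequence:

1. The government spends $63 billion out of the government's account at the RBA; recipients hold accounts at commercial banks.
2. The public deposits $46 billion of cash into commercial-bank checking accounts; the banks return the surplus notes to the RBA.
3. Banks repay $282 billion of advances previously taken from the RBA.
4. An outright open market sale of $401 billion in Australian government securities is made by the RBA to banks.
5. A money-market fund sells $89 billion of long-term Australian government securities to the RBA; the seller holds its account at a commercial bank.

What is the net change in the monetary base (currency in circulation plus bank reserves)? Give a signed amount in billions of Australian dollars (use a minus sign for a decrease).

RBA balance sheet:
  Assets:      Securities −$312B, Loans to banks −$282B
  Liabilities: Bank reserves −$485B, Currency in circulation −$46B, Government deposits −$63B
Monetary base = currency + reserves: −$46B + (−$485B) = -$531 billion.

-$531 billion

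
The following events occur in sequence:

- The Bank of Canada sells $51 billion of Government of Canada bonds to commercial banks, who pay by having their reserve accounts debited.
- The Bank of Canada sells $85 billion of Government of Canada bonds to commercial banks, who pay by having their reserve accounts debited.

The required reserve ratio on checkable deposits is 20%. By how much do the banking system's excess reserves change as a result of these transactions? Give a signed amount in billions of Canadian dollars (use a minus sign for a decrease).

-$136 billion

OMO sale (to banks) $51 billion: reserves −$51B, deposits 0.
OMO sale (to banks) $85 billion: reserves −$85B, deposits 0.
Totals: Δreserves = −$136B, Δdeposits = 0.
Δrequired reserves = 20% × 0 = 0.
Δexcess reserves = Δreserves − Δrequired = −$136B − (0) = -$136 billion.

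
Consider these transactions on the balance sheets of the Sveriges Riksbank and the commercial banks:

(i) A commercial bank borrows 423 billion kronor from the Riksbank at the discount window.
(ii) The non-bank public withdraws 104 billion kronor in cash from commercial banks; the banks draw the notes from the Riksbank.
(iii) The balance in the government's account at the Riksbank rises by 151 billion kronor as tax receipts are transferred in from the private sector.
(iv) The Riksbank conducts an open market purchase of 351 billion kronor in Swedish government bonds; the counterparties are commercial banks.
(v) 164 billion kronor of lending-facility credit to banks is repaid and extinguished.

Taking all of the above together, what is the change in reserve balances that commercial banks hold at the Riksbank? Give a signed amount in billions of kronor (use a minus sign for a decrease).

+355 billion

Riksbank balance sheet:
  Assets:      Securities +351B, Loans to banks +259B
  Liabilities: Bank reserves +355B, Currency in circulation +104B, Government deposits +151B
Commercial banking system:
  Assets:      Reserves at CB +355B, Securities −351B
  Liabilities: Checkable deposits −255B, Borrowings from CB +259B
So the change in reserve balances that commercial banks hold at the Riksbank is +355 billion.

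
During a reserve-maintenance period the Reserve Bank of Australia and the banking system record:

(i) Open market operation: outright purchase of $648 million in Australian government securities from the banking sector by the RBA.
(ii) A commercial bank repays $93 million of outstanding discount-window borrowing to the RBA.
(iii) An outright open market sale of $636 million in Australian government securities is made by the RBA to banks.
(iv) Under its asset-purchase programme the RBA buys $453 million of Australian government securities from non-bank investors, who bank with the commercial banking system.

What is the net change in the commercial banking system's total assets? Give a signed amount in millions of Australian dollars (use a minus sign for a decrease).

+$360 million

OMO purchase (from banks) $648 million: just an asset swap on bank balance sheets → 0.
Discount-window repayment $93 million: bank balance sheets shrink → −$93M.
OMO sale (to banks) $636 million: just an asset swap on bank balance sheets → 0.
Asset purchase (from non-banks) $453 million: bank balance sheets expand → +$453M.
Net: 0 − 93 + 0 + 453 = +$360 million.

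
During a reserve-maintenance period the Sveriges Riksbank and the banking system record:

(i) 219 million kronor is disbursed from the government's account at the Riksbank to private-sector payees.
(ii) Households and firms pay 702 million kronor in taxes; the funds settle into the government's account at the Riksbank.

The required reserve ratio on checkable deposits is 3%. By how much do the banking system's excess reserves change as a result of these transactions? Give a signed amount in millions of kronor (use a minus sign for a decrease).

Government spending 219 million kronor: reserves +219M, deposits +219M.
Government account inflow 702 million kronor: reserves −702M, deposits −702M.
Totals: Δreserves = −483M, Δdeposits = −483M.
Δrequired reserves = 3% × −483M = −14.49M.
Δexcess reserves = Δreserves − Δrequired = −483M − (−14.49M) = -468.51 million.

-468.51 million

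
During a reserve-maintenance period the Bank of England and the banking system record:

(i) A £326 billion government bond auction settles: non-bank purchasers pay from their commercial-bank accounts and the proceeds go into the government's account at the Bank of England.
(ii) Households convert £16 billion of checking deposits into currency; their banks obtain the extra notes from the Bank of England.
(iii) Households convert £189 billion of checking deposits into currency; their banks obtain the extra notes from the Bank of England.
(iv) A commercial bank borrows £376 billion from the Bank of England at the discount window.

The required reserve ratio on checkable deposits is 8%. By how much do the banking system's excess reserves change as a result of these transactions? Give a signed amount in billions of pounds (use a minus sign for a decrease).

-£112.52 billion

Government account inflow £326 billion: reserves −£326B, deposits −£326B.
Currency withdrawal £16 billion: reserves −£16B, deposits −£16B.
Currency withdrawal £189 billion: reserves −£189B, deposits −£189B.
Discount-window loan £376 billion: reserves +£376B, deposits 0.
Totals: Δreserves = −£155B, Δdeposits = −£531B.
Δrequired reserves = 8% × −£531B = −£42.48B.
Δexcess reserves = Δreserves − Δrequired = −£155B − (−£42.48B) = -£112.52 billion.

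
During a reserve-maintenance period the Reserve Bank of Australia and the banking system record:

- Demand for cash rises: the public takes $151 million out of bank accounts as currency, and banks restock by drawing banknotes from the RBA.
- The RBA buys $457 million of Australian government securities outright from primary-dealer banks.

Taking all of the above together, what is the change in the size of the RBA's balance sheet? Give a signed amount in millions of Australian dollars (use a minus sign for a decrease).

Currency withdrawal $151 million: only the composition of liabilities changes → 0.
OMO purchase (from banks) $457 million: an RBA asset is acquired → +$457M.
Net: 0 + 457 = +$457 million.

+$457 million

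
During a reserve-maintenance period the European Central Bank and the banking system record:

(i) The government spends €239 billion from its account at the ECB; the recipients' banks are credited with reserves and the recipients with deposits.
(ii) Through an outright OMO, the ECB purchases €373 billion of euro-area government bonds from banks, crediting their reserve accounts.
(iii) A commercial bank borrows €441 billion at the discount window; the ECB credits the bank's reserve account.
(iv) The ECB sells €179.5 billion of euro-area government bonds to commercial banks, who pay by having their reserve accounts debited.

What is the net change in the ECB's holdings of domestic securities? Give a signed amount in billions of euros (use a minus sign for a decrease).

Government spending €239 billion: the ECB's securities portfolio is untouched → 0.
OMO purchase (from banks) €373 billion: securities added to the ECB's portfolio → +€373B.
Discount-window loan €441 billion: the ECB's securities portfolio is untouched → 0.
OMO sale (to banks) €179.5 billion: securities removed from the ECB's portfolio → −€179.5B.
Net: 0 + 373 + 0 − 179.5 = +€193.5 billion.

+€193.5 billion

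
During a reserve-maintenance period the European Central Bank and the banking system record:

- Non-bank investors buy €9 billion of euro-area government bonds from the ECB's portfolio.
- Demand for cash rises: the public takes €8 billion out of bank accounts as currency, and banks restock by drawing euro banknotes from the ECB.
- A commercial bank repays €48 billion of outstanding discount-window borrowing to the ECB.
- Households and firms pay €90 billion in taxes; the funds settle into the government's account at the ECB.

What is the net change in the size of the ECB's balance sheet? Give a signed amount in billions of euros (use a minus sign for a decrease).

Asset sale (to non-banks) €9 billion: an ECB asset is shed → −€9B.
Currency withdrawal €8 billion: only the composition of liabilities changes → 0.
Discount-window repayment €48 billion: an ECB asset is shed → −€48B.
Government account inflow €90 billion: only the composition of liabilities changes → 0.
Net: −9 + 0 − 48 + 0 = -€57 billion.

-€57 billion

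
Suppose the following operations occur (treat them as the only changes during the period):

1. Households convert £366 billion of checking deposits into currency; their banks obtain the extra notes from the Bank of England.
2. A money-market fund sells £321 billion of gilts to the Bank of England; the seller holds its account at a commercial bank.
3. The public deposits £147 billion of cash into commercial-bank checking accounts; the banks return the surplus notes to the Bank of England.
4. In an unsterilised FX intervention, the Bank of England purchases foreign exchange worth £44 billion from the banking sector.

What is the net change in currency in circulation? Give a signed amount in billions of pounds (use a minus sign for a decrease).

Currency withdrawal £366 billion: notes leave the central bank → +£366B.
Asset purchase (from non-banks) £321 billion: no currency enters or leaves circulation → 0.
Currency deposit £147 billion: notes return to the central bank → −£147B.
FX purchase £44 billion: no currency enters or leaves circulation → 0.
Net: 366 + 0 − 147 + 0 = +£219 billion.

+£219 billion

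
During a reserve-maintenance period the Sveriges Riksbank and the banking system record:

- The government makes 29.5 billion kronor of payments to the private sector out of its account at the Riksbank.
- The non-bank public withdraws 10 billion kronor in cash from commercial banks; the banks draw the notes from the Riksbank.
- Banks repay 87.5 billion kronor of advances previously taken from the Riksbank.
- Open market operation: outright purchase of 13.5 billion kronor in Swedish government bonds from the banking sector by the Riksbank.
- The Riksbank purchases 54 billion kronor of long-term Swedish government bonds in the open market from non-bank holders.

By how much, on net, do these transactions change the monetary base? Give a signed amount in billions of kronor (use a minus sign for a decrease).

+9.5 billion

Government spending 29.5 billion kronor: a non-base liability converts back to reserves → +29.5B.
Currency withdrawal 10 billion kronor: just a shift between currency and reserves — both are base money → 0.
Discount-window repayment 87.5 billion kronor: Riksbank balance sheet contracts → −87.5B.
OMO purchase (from banks) 13.5 billion kronor: Riksbank balance sheet expands → +13.5B.
Asset purchase (from non-banks) 54 billion kronor: Riksbank balance sheet expands → +54B.
Net: 29.5 + 0 − 87.5 + 13.5 + 54 = +9.5 billion.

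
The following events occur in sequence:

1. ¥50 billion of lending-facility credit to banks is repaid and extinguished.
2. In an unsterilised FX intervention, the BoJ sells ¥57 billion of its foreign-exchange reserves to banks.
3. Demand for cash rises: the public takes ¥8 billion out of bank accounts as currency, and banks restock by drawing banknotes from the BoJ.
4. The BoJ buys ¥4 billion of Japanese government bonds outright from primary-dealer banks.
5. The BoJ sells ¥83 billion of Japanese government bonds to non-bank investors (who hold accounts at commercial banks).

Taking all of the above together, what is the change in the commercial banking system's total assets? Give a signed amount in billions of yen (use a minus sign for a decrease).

-¥141 billion

Discount-window repayment ¥50 billion: bank balance sheets shrink → −¥50B.
FX sale ¥57 billion: just an asset swap on bank balance sheets → 0.
Currency withdrawal ¥8 billion: bank balance sheets shrink → −¥8B.
OMO purchase (from banks) ¥4 billion: just an asset swap on bank balance sheets → 0.
Asset sale (to non-banks) ¥83 billion: bank balance sheets shrink → −¥83B.
Net: −50 + 0 − 8 + 0 − 83 = -¥141 billion.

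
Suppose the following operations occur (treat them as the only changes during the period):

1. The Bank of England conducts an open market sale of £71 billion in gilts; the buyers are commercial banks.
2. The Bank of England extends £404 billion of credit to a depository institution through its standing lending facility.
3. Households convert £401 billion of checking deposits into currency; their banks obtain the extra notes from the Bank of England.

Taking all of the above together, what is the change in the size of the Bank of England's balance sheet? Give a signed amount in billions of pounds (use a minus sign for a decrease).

+£333 billion

Bank of England balance sheet:
  Assets:      Securities −£71B, Loans to banks +£404B
  Liabilities: Bank reserves −£68B, Currency in circulation +£401B
Commercial banking system:
  Assets:      Reserves at CB −£68B, Securities +£71B
  Liabilities: Checkable deposits −£401B, Borrowings from CB +£404B
Change in total Bank of England assets = +£333 billion.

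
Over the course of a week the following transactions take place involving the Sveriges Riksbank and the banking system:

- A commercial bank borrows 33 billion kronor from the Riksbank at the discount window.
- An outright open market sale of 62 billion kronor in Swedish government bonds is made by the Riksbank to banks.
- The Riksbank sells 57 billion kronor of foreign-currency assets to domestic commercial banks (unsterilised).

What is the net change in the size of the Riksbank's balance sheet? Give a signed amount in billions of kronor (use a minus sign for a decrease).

Riksbank balance sheet:
  Assets:      Securities −62B, Loans to banks +33B, Foreign assets −57B
  Liabilities: Bank reserves −86B
Change in total Riksbank assets = -86 billion.

-86 billion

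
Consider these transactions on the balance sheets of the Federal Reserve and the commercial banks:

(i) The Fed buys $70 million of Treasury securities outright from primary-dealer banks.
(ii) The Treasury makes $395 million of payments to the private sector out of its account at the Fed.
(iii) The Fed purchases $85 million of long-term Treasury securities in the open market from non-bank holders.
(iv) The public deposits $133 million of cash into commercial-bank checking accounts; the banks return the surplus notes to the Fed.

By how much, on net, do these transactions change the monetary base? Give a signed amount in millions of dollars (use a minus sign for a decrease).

+$550 million

OMO purchase (from banks) $70 million: Fed balance sheet expands → +$70M.
Government spending $395 million: a non-base liability converts back to reserves → +$395M.
Asset purchase (from non-banks) $85 million: Fed balance sheet expands → +$85M.
Currency deposit $133 million: just a shift between currency and reserves — both are base money → 0.
Net: 70 + 395 + 85 + 0 = +$550 million.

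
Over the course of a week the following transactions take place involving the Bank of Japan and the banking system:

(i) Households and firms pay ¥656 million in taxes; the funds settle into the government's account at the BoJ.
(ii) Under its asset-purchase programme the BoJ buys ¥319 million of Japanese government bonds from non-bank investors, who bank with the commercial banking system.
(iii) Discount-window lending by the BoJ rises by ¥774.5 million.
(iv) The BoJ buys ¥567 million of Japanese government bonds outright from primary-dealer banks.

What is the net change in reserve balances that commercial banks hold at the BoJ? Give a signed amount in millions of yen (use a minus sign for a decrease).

+¥1004.5 million

BoJ balance sheet:
  Assets:      Securities +¥886M, Loans to banks +¥774.5M
  Liabilities: Bank reserves +¥1004.5M, Government deposits +¥656M
Commercial banking system:
  Assets:      Reserves at CB +¥1004.5M, Securities −¥567M
  Liabilities: Checkable deposits −¥337M, Borrowings from CB +¥774.5M
So the change in reserve balances that commercial banks hold at the BoJ is +¥1004.5 million.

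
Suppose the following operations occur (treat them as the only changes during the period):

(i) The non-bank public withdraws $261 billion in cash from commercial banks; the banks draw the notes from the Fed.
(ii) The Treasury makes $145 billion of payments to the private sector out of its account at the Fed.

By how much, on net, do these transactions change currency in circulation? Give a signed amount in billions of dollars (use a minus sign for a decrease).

+$261 billion

Currency withdrawal $261 billion: notes leave the central bank → +$261B.
Government spending $145 billion: no currency enters or leaves circulation → 0.
Net: 261 + 0 = +$261 billion.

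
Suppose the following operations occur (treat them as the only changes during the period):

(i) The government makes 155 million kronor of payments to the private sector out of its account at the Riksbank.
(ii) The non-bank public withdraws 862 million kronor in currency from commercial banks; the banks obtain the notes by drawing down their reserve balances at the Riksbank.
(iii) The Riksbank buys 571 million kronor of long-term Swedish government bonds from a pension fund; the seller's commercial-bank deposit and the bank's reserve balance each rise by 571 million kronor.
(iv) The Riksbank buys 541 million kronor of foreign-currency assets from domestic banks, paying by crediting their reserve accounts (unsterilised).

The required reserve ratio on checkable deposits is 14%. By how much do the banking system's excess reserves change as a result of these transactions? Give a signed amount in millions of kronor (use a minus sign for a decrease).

+424.04 million

Government spending 155 million kronor: reserves +155M, deposits +155M.
Currency withdrawal 862 million kronor: reserves −862M, deposits −862M.
Asset purchase (from non-banks) 571 million kronor: reserves +571M, deposits +571M.
FX purchase 541 million kronor: reserves +541M, deposits 0.
Totals: Δreserves = +405M, Δdeposits = −136M.
Δrequired reserves = 14% × −136M = −19.04M.
Δexcess reserves = Δreserves − Δrequired = +405M − (−19.04M) = +424.04 million.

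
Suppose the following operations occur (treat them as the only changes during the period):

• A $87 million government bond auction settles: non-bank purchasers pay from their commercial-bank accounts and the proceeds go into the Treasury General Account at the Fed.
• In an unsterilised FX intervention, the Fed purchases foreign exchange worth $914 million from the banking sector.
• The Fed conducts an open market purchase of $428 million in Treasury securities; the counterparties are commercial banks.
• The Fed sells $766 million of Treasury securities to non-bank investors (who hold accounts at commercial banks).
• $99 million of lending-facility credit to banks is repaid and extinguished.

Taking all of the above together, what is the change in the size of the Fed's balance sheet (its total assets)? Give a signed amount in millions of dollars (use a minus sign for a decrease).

+$477 million

Government account inflow $87 million: only the composition of liabilities changes → 0.
FX purchase $914 million: a Fed asset is acquired → +$914M.
OMO purchase (from banks) $428 million: a Fed asset is acquired → +$428M.
Asset sale (to non-banks) $766 million: a Fed asset is shed → −$766M.
Discount-window repayment $99 million: a Fed asset is shed → −$99M.
Net: 0 + 914 + 428 − 766 − 99 = +$477 million.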